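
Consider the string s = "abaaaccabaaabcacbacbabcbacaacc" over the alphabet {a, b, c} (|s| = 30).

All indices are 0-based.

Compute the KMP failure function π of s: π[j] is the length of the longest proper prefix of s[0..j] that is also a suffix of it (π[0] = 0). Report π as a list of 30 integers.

π[0] = 0
j=1 s[j]='b': π[1]=0 (border '')
j=2 s[j]='a': π[2]=1 (border 'a')
j=3 s[j]='a': k: 1→0; π[3]=1 (border 'a')
j=4 s[j]='a': k: 1→0; π[4]=1 (border 'a')
j=5 s[j]='c': k: 1→0; π[5]=0 (border '')
j=6 s[j]='c': π[6]=0 (border '')
j=7 s[j]='a': π[7]=1 (border 'a')
j=8 s[j]='b': π[8]=2 (border 'ab')
j=9 s[j]='a': π[9]=3 (border 'aba')
j=10 s[j]='a': π[10]=4 (border 'abaa')
j=11 s[j]='a': π[11]=5 (border 'abaaa')
j=12 s[j]='b': k: 5→1; π[12]=2 (border 'ab')
j=13 s[j]='c': k: 2→0; π[13]=0 (border '')
j=14 s[j]='a': π[14]=1 (border 'a')
j=15 s[j]='c': k: 1→0; π[15]=0 (border '')
j=16 s[j]='b': π[16]=0 (border '')
j=17 s[j]='a': π[17]=1 (border 'a')
j=18 s[j]='c': k: 1→0; π[18]=0 (border '')
j=19 s[j]='b': π[19]=0 (border '')
j=20 s[j]='a': π[20]=1 (border 'a')
j=21 s[j]='b': π[21]=2 (border 'ab')
j=22 s[j]='c': k: 2→0; π[22]=0 (border '')
j=23 s[j]='b': π[23]=0 (border '')
j=24 s[j]='a': π[24]=1 (border 'a')
j=25 s[j]='c': k: 1→0; π[25]=0 (border '')
j=26 s[j]='a': π[26]=1 (border 'a')
j=27 s[j]='a': k: 1→0; π[27]=1 (border 'a')
j=28 s[j]='c': k: 1→0; π[28]=0 (border '')
j=29 s[j]='c': π[29]=0 (border '')

[0, 0, 1, 1, 1, 0, 0, 1, 2, 3, 4, 5, 2, 0, 1, 0, 0, 1, 0, 0, 1, 2, 0, 0, 1, 0, 1, 1, 0, 0]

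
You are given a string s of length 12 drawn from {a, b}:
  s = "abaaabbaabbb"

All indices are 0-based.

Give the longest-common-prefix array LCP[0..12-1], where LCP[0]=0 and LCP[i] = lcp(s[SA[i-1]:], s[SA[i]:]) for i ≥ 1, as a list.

rank→(start, suffix):
  0 → (2, 'aaabbaabbb')
  1 → (3, 'aabbaabbb')
  2 → (7, 'aabbb')
  3 → (0, 'abaaabbaabbb')
  4 → (4, 'abbaabbb')
  5 → (8, 'abbb')
  6 → (11, 'b')
  7 → (1, 'baaabbaabbb')
  8 → (6, 'baabbb')
  9 → (10, 'bb')
  10 → (5, 'bbaabbb')
  11 → (9, 'bbb')

SA = [2, 3, 7, 0, 4, 8, 11, 1, 6, 10, 5, 9]
[i] adj suffixes → lcp
  [1] 2/3 → 2 ('aa')
  [2] 3/7 → 4 ('aabb')
  [3] 7/0 → 1 ('a')
  [4] 0/4 → 2 ('ab')
  [5] 4/8 → 3 ('abb')
  [6] 8/11 → 0 ('')
  [7] 11/1 → 1 ('b')
  [8] 1/6 → 3 ('baa')
  [9] 6/10 → 1 ('b')
  [10] 10/5 → 2 ('bb')
  [11] 5/9 → 2 ('bb')

[0, 2, 4, 1, 2, 3, 0, 1, 3, 1, 2, 2]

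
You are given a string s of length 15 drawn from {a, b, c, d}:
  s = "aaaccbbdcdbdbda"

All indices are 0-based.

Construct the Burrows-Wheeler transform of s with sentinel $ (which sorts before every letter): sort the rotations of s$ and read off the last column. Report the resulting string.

ad$aacddbcadbbcb

rank  rotation          last
    0  $aaaccbbdcdbdbda  a
    1  a$aaaccbbdcdbdbd  d
    2  aaaccbbdcdbdbda$  $
    3  aaccbbdcdbdbda$a  a
    4  accbbdcdbdbda$aa  a
    5  bbdcdbdbda$aaacc  c
    6  bda$aaaccbbdcdbd  d
    7  bdbda$aaaccbbdcd  d
    8  bdcdbdbda$aaaccb  b
    9  cbbdcdbdbda$aaac  c
   10  ccbbdcdbdbda$aaa  a
   11  cdbdbda$aaaccbbd  d
   12  da$aaaccbbdcdbdb  b
   13  dbda$aaaccbbdcdb  b
   14  dbdbda$aaaccbbdc  c
   15  dcdbdbda$aaaccbb  b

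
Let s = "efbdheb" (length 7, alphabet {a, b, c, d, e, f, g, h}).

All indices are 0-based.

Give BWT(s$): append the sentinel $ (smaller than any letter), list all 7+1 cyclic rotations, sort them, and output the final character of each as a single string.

befbh$ed

rank  rotation  last
    0  $efbdheb  b
    1  b$efbdhe  e
    2  bdheb$ef  f
    3  dheb$efb  b
    4  eb$efbdh  h
    5  efbdheb$  $
    6  fbdheb$e  e
    7  heb$efbd  d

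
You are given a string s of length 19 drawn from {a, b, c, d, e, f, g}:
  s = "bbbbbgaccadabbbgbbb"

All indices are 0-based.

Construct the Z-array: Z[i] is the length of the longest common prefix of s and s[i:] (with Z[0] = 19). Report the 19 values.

Z[0]=19
i=1: fresh scan; Z[1]=4 scan→box=[1,5)
i=2: min(r-i=3, Z[1]=4)=3; Z[2]=3
i=3: min(r-i=2, Z[2]=3)=2; Z[3]=2
i=4: min(r-i=1, Z[3]=2)=1; Z[4]=1
i=5: fresh scan; Z[5]=0
i=6: fresh scan; Z[6]=0
i=7: fresh scan; Z[7]=0
i=8: fresh scan; Z[8]=0
i=9: fresh scan; Z[9]=0
i=10: fresh scan; Z[10]=0
i=11: fresh scan; Z[11]=0
i=12: fresh scan; Z[12]=3 scan→box=[12,15)
i=13: min(r-i=2, Z[1]=4)=2; Z[13]=2
i=14: min(r-i=1, Z[2]=3)=1; Z[14]=1
i=15: fresh scan; Z[15]=0
i=16: fresh scan; Z[16]=3 scan→box=[16,19)
i=17: min(r-i=2, Z[1]=4)=2; Z[17]=2
i=18: min(r-i=1, Z[2]=3)=1; Z[18]=1

[19, 4, 3, 2, 1, 0, 0, 0, 0, 0, 0, 0, 3, 2, 1, 0, 3, 2, 1]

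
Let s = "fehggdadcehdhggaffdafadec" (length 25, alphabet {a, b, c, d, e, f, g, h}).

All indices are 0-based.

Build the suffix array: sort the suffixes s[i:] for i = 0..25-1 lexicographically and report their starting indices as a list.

[6, 21, 19, 15, 24, 8, 5, 18, 7, 22, 11, 23, 9, 1, 20, 17, 0, 16, 14, 4, 13, 3, 10, 12, 2]

rank→(start, suffix):
  0 → (6, 'adcehdhggaffdafadec')
  1 → (21, 'adec')
  2 → (19, 'afadec')
  3 → (15, 'affdafadec')
  4 → (24, 'c')
  5 → (8, 'cehdhggaffdafadec')
  6 → (5, 'dadcehdhggaffdafadec')
  7 → (18, 'dafadec')
  8 → (7, 'dcehdhggaffdafadec')
  9 → (22, 'dec')
  10 → (11, 'dhggaffdafadec')
  11 → (23, 'ec')
  12 → (9, 'ehdhggaffdafadec')
  13 → (1, 'ehggdadcehdhggaffdafadec')
  14 → (20, 'fadec')
  15 → (17, 'fdafadec')
  16 → (0, 'fehggdadcehdhggaffdafadec')
  17 → (16, 'ffdafadec')
  18 → (14, 'gaffdafadec')
  19 → (4, 'gdadcehdhggaffdafadec')
  20 → (13, 'ggaffdafadec')
  21 → (3, 'ggdadcehdhggaffdafadec')
  22 → (10, 'hdhggaffdafadec')
  23 → (12, 'hggaffdafadec')
  24 → (2, 'hggdadcehdhggaffdafadec')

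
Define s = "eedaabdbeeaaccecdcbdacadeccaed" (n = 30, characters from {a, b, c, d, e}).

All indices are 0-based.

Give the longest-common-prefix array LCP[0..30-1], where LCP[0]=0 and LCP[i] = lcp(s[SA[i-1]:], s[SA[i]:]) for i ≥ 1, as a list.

[0, 2, 1, 1, 2, 1, 1, 0, 2, 1, 0, 2, 1, 1, 2, 1, 1, 0, 1, 2, 1, 1, 1, 0, 1, 2, 1, 2, 1, 2]

rank→(start, suffix):
  0 → (3, 'aabdbeeaaccecdcbdacadeccaed')
  1 → (10, 'aaccecdcbdacadeccaed')
  2 → (4, 'abdbeeaaccecdcbdacadeccaed')
  3 → (20, 'acadeccaed')
  4 → (11, 'accecdcbdacadeccaed')
  5 → (22, 'adeccaed')
  6 → (27, 'aed')
  7 → (18, 'bdacadeccaed')
  8 → (5, 'bdbeeaaccecdcbdacadeccaed')
  9 → (7, 'beeaaccecdcbdacadeccaed')
  10 → (21, 'cadeccaed')
  11 → (26, 'caed')
  12 → (17, 'cbdacadeccaed')
  13 → (25, 'ccaed')
  14 → (12, 'ccecdcbdacadeccaed')
  15 → (15, 'cdcbdacadeccaed')
  16 → (13, 'cecdcbdacadeccaed')
  17 → (29, 'd')
  18 → (2, 'daabdbeeaaccecdcbdacadeccaed')
  19 → (19, 'dacadeccaed')
  20 → (6, 'dbeeaaccecdcbdacadeccaed')
  21 → (16, 'dcbdacadeccaed')
  22 → (23, 'deccaed')
  23 → (9, 'eaaccecdcbdacadeccaed')
  24 → (24, 'eccaed')
  25 → (14, 'ecdcbdacadeccaed')
  26 → (28, 'ed')
  27 → (1, 'edaabdbeeaaccecdcbdacadeccaed')
  28 → (8, 'eeaaccecdcbdacadeccaed')
  29 → (0, 'eedaabdbeeaaccecdcbdacadeccaed')

SA = [3, 10, 4, 20, 11, 22, 27, 18, 5, 7, 21, 26, 17, 25, 12, 15, 13, 29, 2, 19, 6, 16, 23, 9, 24, 14, 28, 1, 8, 0]
[i] adj suffixes → lcp
  [1] 3/10 → 2 ('aa')
  [2] 10/4 → 1 ('a')
  [3] 4/20 → 1 ('a')
  [4] 20/11 → 2 ('ac')
  [5] 11/22 → 1 ('a')
  [6] 22/27 → 1 ('a')
  [7] 27/18 → 0 ('')
  [8] 18/5 → 2 ('bd')
  [9] 5/7 → 1 ('b')
  [10] 7/21 → 0 ('')
  [11] 21/26 → 2 ('ca')
  [12] 26/17 → 1 ('c')
  [13] 17/25 → 1 ('c')
  [14] 25/12 → 2 ('cc')
  [15] 12/15 → 1 ('c')
  [16] 15/13 → 1 ('c')
  [17] 13/29 → 0 ('')
  [18] 29/2 → 1 ('d')
  [19] 2/19 → 2 ('da')
  [20] 19/6 → 1 ('d')
  [21] 6/16 → 1 ('d')
  [22] 16/23 → 1 ('d')
  [23] 23/9 → 0 ('')
  [24] 9/24 → 1 ('e')
  [25] 24/14 → 2 ('ec')
  [26] 14/28 → 1 ('e')
  [27] 28/1 → 2 ('ed')
  [28] 1/8 → 1 ('e')
  [29] 8/0 → 2 ('ee')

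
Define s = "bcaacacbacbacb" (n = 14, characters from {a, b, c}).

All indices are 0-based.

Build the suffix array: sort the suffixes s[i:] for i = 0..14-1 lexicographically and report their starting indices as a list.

[2, 3, 11, 8, 5, 13, 10, 7, 0, 1, 4, 12, 9, 6]

sorted suffixes:
  #0 SA[0]=2  'aacacbacbacb'
  #1 SA[1]=3  'acacbacbacb'
  #2 SA[2]=11  'acb'
  #3 SA[3]=8  'acbacb'
  #4 SA[4]=5  'acbacbacb'
  #5 SA[5]=13  'b'
  #6 SA[6]=10  'bacb'
  #7 SA[7]=7  'bacbacb'
  #8 SA[8]=0  'bcaacacbacbacb'
  #9 SA[9]=1  'caacacbacbacb'
  #10 SA[10]=4  'cacbacbacb'
  #11 SA[11]=12  'cb'
  #12 SA[12]=9  'cbacb'
  #13 SA[13]=6  'cbacbacb'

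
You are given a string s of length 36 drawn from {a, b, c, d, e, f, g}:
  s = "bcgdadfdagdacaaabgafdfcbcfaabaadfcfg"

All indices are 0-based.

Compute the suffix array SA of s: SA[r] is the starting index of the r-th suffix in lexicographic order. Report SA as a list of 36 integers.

sorted suffixes:
  #0 SA[0]=13  'aaabgafdfcbcfaabaadfcfg'
  #1 SA[1]=26  'aabaadfcfg'
  #2 SA[2]=14  'aabgafdfcbcfaabaadfcfg'
  #3 SA[3]=29  'aadfcfg'
  #4 SA[4]=27  'abaadfcfg'
  #5 SA[5]=15  'abgafdfcbcfaabaadfcfg'
  #6 SA[6]=11  'acaaabgafdfcbcfaabaadfcfg'
  #7 SA[7]=30  'adfcfg'
  #8 SA[8]=4  'adfdagdacaaabgafdfcbcfaabaadfcfg'
  #9 SA[9]=18  'afdfcbcfaabaadfcfg'
  #10 SA[10]=8  'agdacaaabgafdfcbcfaabaadfcfg'
  #11 SA[11]=28  'baadfcfg'
  #12 SA[12]=23  'bcfaabaadfcfg'
  #13 SA[13]=0  'bcgdadfdagdacaaabgafdfcbcfaabaadfcfg'
  #14 SA[14]=16  'bgafdfcbcfaabaadfcfg'
  #15 SA[15]=12  'caaabgafdfcbcfaabaadfcfg'
  #16 SA[16]=22  'cbcfaabaadfcfg'
  #17 SA[17]=24  'cfaabaadfcfg'
  #18 SA[18]=33  'cfg'
  #19 SA[19]=1  'cgdadfdagdacaaabgafdfcbcfaabaadfcfg'
  #20 SA[20]=10  'dacaaabgafdfcbcfaabaadfcfg'
  #21 SA[21]=3  'dadfdagdacaaabgafdfcbcfaabaadfcfg'
  #22 SA[22]=7  'dagdacaaabgafdfcbcfaabaadfcfg'
  #23 SA[23]=20  'dfcbcfaabaadfcfg'
  #24 SA[24]=31  'dfcfg'
  #25 SA[25]=5  'dfdagdacaaabgafdfcbcfaabaadfcfg'
  #26 SA[26]=25  'faabaadfcfg'
  #27 SA[27]=21  'fcbcfaabaadfcfg'
  #28 SA[28]=32  'fcfg'
  #29 SA[29]=6  'fdagdacaaabgafdfcbcfaabaadfcfg'
  #30 SA[30]=19  'fdfcbcfaabaadfcfg'
  #31 SA[31]=34  'fg'
  #32 SA[32]=35  'g'
  #33 SA[33]=17  'gafdfcbcfaabaadfcfg'
  #34 SA[34]=9  'gdacaaabgafdfcbcfaabaadfcfg'
  #35 SA[35]=2  'gdadfdagdacaaabgafdfcbcfaabaadfcfg'

[13, 26, 14, 29, 27, 15, 11, 30, 4, 18, 8, 28, 23, 0, 16, 12, 22, 24, 33, 1, 10, 3, 7, 20, 31, 5, 25, 21, 32, 6, 19, 34, 35, 17, 9, 2]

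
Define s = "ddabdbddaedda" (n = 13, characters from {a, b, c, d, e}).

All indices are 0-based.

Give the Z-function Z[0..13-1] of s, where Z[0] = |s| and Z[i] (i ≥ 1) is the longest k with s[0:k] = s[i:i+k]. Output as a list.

Z[0]=13
i=1: fresh scan; Z[1]=1 extend→box=[1,2)
i=2: fresh scan; Z[2]=0
i=3: fresh scan; Z[3]=0
i=4: fresh scan; Z[4]=1 extend→box=[4,5)
i=5: fresh scan; Z[5]=0
i=6: fresh scan; Z[6]=3 extend→box=[6,9)
i=7: min(r-i=2, Z[1]=1)=1; Z[7]=1
i=8: min(r-i=1, Z[2]=0)=0; Z[8]=0
i=9: fresh scan; Z[9]=0
i=10: fresh scan; Z[10]=3 extend→box=[10,13)
i=11: min(r-i=2, Z[1]=1)=1; Z[11]=1
i=12: min(r-i=1, Z[2]=0)=0; Z[12]=0

[13, 1, 0, 0, 1, 0, 3, 1, 0, 0, 3, 1, 0]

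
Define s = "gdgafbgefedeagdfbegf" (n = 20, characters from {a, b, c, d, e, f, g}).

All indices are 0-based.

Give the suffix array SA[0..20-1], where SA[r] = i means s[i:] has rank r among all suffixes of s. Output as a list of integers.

[3, 12, 16, 5, 10, 14, 1, 11, 9, 7, 17, 19, 15, 4, 8, 2, 13, 0, 6, 18]

rank→(start, suffix):
  0 → (3, 'afbgefedeagdfbegf')
  1 → (12, 'agdfbegf')
  2 → (16, 'begf')
  3 → (5, 'bgefedeagdfbegf')
  4 → (10, 'deagdfbegf')
  5 → (14, 'dfbegf')
  6 → (1, 'dgafbgefedeagdfbegf')
  7 → (11, 'eagdfbegf')
  8 → (9, 'edeagdfbegf')
  9 → (7, 'efedeagdfbegf')
  10 → (17, 'egf')
  11 → (19, 'f')
  12 → (15, 'fbegf')
  13 → (4, 'fbgefedeagdfbegf')
  14 → (8, 'fedeagdfbegf')
  15 → (2, 'gafbgefedeagdfbegf')
  16 → (13, 'gdfbegf')
  17 → (0, 'gdgafbgefedeagdfbegf')
  18 → (6, 'gefedeagdfbegf')
  19 → (18, 'gf')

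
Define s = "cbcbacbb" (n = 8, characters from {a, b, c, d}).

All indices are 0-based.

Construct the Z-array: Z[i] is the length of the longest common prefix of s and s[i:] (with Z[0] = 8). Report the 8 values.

[8, 0, 2, 0, 0, 2, 0, 0]

Z[0]=8
i=1: outside box; Z[1]=0
i=2: outside box; Z[2]=2 scan→box=[2,4)
i=3: min(r-i=1, Z[1]=0)=0; Z[3]=0
i=4: outside box; Z[4]=0
i=5: outside box; Z[5]=2 scan→box=[5,7)
i=6: min(r-i=1, Z[1]=0)=0; Z[6]=0
i=7: outside box; Z[7]=0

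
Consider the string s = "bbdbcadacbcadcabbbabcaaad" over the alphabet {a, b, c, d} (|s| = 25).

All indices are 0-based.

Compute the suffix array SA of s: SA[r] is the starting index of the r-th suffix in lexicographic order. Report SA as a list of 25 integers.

rank→(start, suffix):
  0 → (21, 'aaad')
  1 → (22, 'aad')
  2 → (14, 'abbbabcaaad')
  3 → (18, 'abcaaad')
  4 → (7, 'acbcadcabbbabcaaad')
  5 → (23, 'ad')
  6 → (5, 'adacbcadcabbbabcaaad')
  7 → (11, 'adcabbbabcaaad')
  8 → (17, 'babcaaad')
  9 → (16, 'bbabcaaad')
  10 → (15, 'bbbabcaaad')
  11 → (0, 'bbdbcadacbcadcabbbabcaaad')
  12 → (19, 'bcaaad')
  13 → (3, 'bcadacbcadcabbbabcaaad')
  14 → (9, 'bcadcabbbabcaaad')
  15 → (1, 'bdbcadacbcadcabbbabcaaad')
  16 → (20, 'caaad')
  17 → (13, 'cabbbabcaaad')
  18 → (4, 'cadacbcadcabbbabcaaad')
  19 → (10, 'cadcabbbabcaaad')
  20 → (8, 'cbcadcabbbabcaaad')
  21 → (24, 'd')
  22 → (6, 'dacbcadcabbbabcaaad')
  23 → (2, 'dbcadacbcadcabbbabcaaad')
  24 → (12, 'dcabbbabcaaad')

[21, 22, 14, 18, 7, 23, 5, 11, 17, 16, 15, 0, 19, 3, 9, 1, 20, 13, 4, 10, 8, 24, 6, 2, 12]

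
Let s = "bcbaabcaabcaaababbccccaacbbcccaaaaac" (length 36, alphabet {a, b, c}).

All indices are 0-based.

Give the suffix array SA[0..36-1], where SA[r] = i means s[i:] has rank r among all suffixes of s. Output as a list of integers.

[30, 31, 11, 32, 12, 7, 3, 33, 22, 13, 15, 8, 4, 34, 23, 2, 14, 25, 16, 9, 5, 0, 26, 17, 35, 29, 10, 6, 21, 1, 24, 28, 20, 27, 19, 18]

rank | idx | suffix
   0 |  30 | aaaaac
   1 |  31 | aaaac
   2 |  11 | aaababbccccaacbbcccaaaaac
   3 |  32 | aaac
   4 |  12 | aababbccccaacbbcccaaaaac
   5 |   7 | aabcaaababbccccaacbbcccaaaaac
   6 |   3 | aabcaabcaaababbccccaacbbcccaaaaac
   7 |  33 | aac
   8 |  22 | aacbbcccaaaaac
   9 |  13 | ababbccccaacbbcccaaaaac
  10 |  15 | abbccccaacbbcccaaaaac
  11 |   8 | abcaaababbccccaacbbcccaaaaac
  12 |   4 | abcaabcaaababbccccaacbbcccaaaaac
  13 |  34 | ac
  14 |  23 | acbbcccaaaaac
  15 |   2 | baabcaabcaaababbccccaacbbcccaaaaac
  16 |  14 | babbccccaacbbcccaaaaac
  17 |  25 | bbcccaaaaac
  18 |  16 | bbccccaacbbcccaaaaac
  19 |   9 | bcaaababbccccaacbbcccaaaaac
  20 |   5 | bcaabcaaababbccccaacbbcccaaaaac
  21 |   0 | bcbaabcaabcaaababbccccaacbbcccaaaaac
  22 |  26 | bcccaaaaac
  23 |  17 | bccccaacbbcccaaaaac
  24 |  35 | c
  25 |  29 | caaaaac
  26 |  10 | caaababbccccaacbbcccaaaaac
  27 |   6 | caabcaaababbccccaacbbcccaaaaac
  28 |  21 | caacbbcccaaaaac
  29 |   1 | cbaabcaabcaaababbccccaacbbcccaaaaac
  30 |  24 | cbbcccaaaaac
  31 |  28 | ccaaaaac
  32 |  20 | ccaacbbcccaaaaac
  33 |  27 | cccaaaaac
  34 |  19 | cccaacbbcccaaaaac
  35 |  18 | ccccaacbbcccaaaaac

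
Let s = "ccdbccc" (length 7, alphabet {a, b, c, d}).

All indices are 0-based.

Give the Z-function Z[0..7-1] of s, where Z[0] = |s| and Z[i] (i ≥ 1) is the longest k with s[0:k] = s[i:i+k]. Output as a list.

[7, 1, 0, 0, 2, 2, 1]

Z[0]=7
i=1: fresh scan; Z[1]=1 scan→box=[1,2)
i=2: fresh scan; Z[2]=0
i=3: fresh scan; Z[3]=0
i=4: fresh scan; Z[4]=2 scan→box=[4,6)
i=5: min(r-i=1, Z[1]=1)=1; Z[5]=2 scan→box=[5,7)
i=6: min(r-i=1, Z[1]=1)=1; Z[6]=1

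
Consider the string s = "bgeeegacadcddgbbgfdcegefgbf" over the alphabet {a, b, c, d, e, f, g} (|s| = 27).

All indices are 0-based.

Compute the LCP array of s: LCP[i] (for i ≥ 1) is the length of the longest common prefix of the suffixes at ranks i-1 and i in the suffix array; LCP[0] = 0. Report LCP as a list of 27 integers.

rank | idx | suffix
   0 |   6 | acadcddgbbgfdcegefgbf
   1 |   8 | adcddgbbgfdcegefgbf
   2 |  14 | bbgfdcegefgbf
   3 |  25 | bf
   4 |   0 | bgeeegacadcddgbbgfdcegefgbf
   5 |  15 | bgfdcegefgbf
   6 |   7 | cadcddgbbgfdcegefgbf
   7 |  10 | cddgbbgfdcegefgbf
   8 |  19 | cegefgbf
   9 |   9 | dcddgbbgfdcegefgbf
  10 |  18 | dcegefgbf
  11 |  11 | ddgbbgfdcegefgbf
  12 |  12 | dgbbgfdcegefgbf
  13 |   2 | eeegacadcddgbbgfdcegefgbf
  14 |   3 | eegacadcddgbbgfdcegefgbf
  15 |  22 | efgbf
  16 |   4 | egacadcddgbbgfdcegefgbf
  17 |  20 | egefgbf
  18 |  26 | f
  19 |  17 | fdcegefgbf
  20 |  23 | fgbf
  21 |   5 | gacadcddgbbgfdcegefgbf
  22 |  13 | gbbgfdcegefgbf
  23 |  24 | gbf
  24 |   1 | geeegacadcddgbbgfdcegefgbf
  25 |  21 | gefgbf
  26 |  16 | gfdcegefgbf

SA = [6, 8, 14, 25, 0, 15, 7, 10, 19, 9, 18, 11, 12, 2, 3, 22, 4, 20, 26, 17, 23, 5, 13, 24, 1, 21, 16]
[i] adj suffixes → lcp
  [1] 6/8 → 1 ('a')
  [2] 8/14 → 0 ('')
  [3] 14/25 → 1 ('b')
  [4] 25/0 → 1 ('b')
  [5] 0/15 → 2 ('bg')
  [6] 15/7 → 0 ('')
  [7] 7/10 → 1 ('c')
  [8] 10/19 → 1 ('c')
  [9] 19/9 → 0 ('')
  [10] 9/18 → 2 ('dc')
  [11] 18/11 → 1 ('d')
  [12] 11/12 → 1 ('d')
  [13] 12/2 → 0 ('')
  [14] 2/3 → 2 ('ee')
  [15] 3/22 → 1 ('e')
  [16] 22/4 → 1 ('e')
  [17] 4/20 → 2 ('eg')
  [18] 20/26 → 0 ('')
  [19] 26/17 → 1 ('f')
  [20] 17/23 → 1 ('f')
  [21] 23/5 → 0 ('')
  [22] 5/13 → 1 ('g')
  [23] 13/24 → 2 ('gb')
  [24] 24/1 → 1 ('g')
  [25] 1/21 → 2 ('ge')
  [26] 21/16 → 1 ('g')

[0, 1, 0, 1, 1, 2, 0, 1, 1, 0, 2, 1, 1, 0, 2, 1, 1, 2, 0, 1, 1, 0, 1, 2, 1, 2, 1]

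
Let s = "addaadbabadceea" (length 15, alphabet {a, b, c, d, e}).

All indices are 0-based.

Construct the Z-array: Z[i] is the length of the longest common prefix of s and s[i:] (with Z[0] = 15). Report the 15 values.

Z[0]=15
i=1: outside box; Z[1]=0
i=2: outside box; Z[2]=0
i=3: outside box; Z[3]=1 grow→box=[3,4)
i=4: outside box; Z[4]=2 grow→box=[4,6)
i=5: min(r-i=1, Z[1]=0)=0; Z[5]=0
i=6: outside box; Z[6]=0
i=7: outside box; Z[7]=1 grow→box=[7,8)
i=8: outside box; Z[8]=0
i=9: outside box; Z[9]=2 grow→box=[9,11)
i=10: min(r-i=1, Z[1]=0)=0; Z[10]=0
i=11: outside box; Z[11]=0
i=12: outside box; Z[12]=0
i=13: outside box; Z[13]=0
i=14: outside box; Z[14]=1 grow→box=[14,15)

[15, 0, 0, 1, 2, 0, 0, 1, 0, 2, 0, 0, 0, 0, 1]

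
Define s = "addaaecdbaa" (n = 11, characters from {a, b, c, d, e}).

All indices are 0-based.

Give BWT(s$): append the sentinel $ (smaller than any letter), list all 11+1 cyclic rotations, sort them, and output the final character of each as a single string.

rank  rotation      last
    0  $addaaecdbaa  a
    1  a$addaaecdba  a
    2  aa$addaaecdb  b
    3  aaecdbaa$add  d
    4  addaaecdbaa$  $
    5  aecdbaa$adda  a
    6  baa$addaaecd  d
    7  cdbaa$addaae  e
    8  daaecdbaa$ad  d
    9  dbaa$addaaec  c
   10  ddaaecdbaa$a  a
   11  ecdbaa$addaa  a

aabd$adedcaa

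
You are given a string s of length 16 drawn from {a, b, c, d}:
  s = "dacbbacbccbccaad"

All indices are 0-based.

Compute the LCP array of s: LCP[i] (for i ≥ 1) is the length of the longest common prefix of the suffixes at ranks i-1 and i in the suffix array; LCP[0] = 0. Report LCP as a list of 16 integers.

[0, 1, 3, 1, 0, 1, 1, 3, 0, 1, 2, 4, 1, 2, 0, 1]

rank | idx | suffix
   0 |  13 | aad
   1 |   1 | acbbacbccbccaad
   2 |   5 | acbccbccaad
   3 |  14 | ad
   4 |   4 | bacbccbccaad
   5 |   3 | bbacbccbccaad
   6 |  10 | bccaad
   7 |   7 | bccbccaad
   8 |  12 | caad
   9 |   2 | cbbacbccbccaad
  10 |   9 | cbccaad
  11 |   6 | cbccbccaad
  12 |  11 | ccaad
  13 |   8 | ccbccaad
  14 |  15 | d
  15 |   0 | dacbbacbccbccaad

SA = [13, 1, 5, 14, 4, 3, 10, 7, 12, 2, 9, 6, 11, 8, 15, 0]
i: (SA[i-1],SA[i]) lcp shared
  1: (13,1) 1 'a'
  2: (1,5) 3 'acb'
  3: (5,14) 1 'a'
  4: (14,4) 0 ''
  5: (4,3) 1 'b'
  6: (3,10) 1 'b'
  7: (10,7) 3 'bcc'
  8: (7,12) 0 ''
  9: (12,2) 1 'c'
  10: (2,9) 2 'cb'
  11: (9,6) 4 'cbcc'
  12: (6,11) 1 'c'
  13: (11,8) 2 'cc'
  14: (8,15) 0 ''
  15: (15,0) 1 'd'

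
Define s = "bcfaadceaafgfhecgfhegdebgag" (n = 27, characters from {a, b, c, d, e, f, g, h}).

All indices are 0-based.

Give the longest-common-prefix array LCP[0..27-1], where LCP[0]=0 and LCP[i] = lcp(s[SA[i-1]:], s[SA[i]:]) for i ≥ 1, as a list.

[0, 2, 1, 1, 1, 0, 1, 0, 1, 1, 0, 1, 0, 1, 1, 1, 0, 1, 1, 3, 0, 1, 1, 1, 4, 0, 2]

rank | idx | suffix
   0 |   3 | aadceaafgfhecgfhegdebgag
   1 |   8 | aafgfhecgfhegdebgag
   2 |   4 | adceaafgfhecgfhegdebgag
   3 |   9 | afgfhecgfhegdebgag
   4 |  25 | ag
   5 |   0 | bcfaadceaafgfhecgfhegdebgag
   6 |  23 | bgag
   7 |   6 | ceaafgfhecgfhegdebgag
   8 |   1 | cfaadceaafgfhecgfhegdebgag
   9 |  15 | cgfhegdebgag
  10 |   5 | dceaafgfhecgfhegdebgag
  11 |  21 | debgag
  12 |   7 | eaafgfhecgfhegdebgag
  13 |  22 | ebgag
  14 |  14 | ecgfhegdebgag
  15 |  19 | egdebgag
  16 |   2 | faadceaafgfhecgfhegdebgag
  17 |  10 | fgfhecgfhegdebgag
  18 |  12 | fhecgfhegdebgag
  19 |  17 | fhegdebgag
  20 |  26 | g
  21 |  24 | gag
  22 |  20 | gdebgag
  23 |  11 | gfhecgfhegdebgag
  24 |  16 | gfhegdebgag
  25 |  13 | hecgfhegdebgag
  26 |  18 | hegdebgag

SA = [3, 8, 4, 9, 25, 0, 23, 6, 1, 15, 5, 21, 7, 22, 14, 19, 2, 10, 12, 17, 26, 24, 20, 11, 16, 13, 18]
[i] adj suffixes → lcp
  [1] 3/8 → 2 ('aa')
  [2] 8/4 → 1 ('a')
  [3] 4/9 → 1 ('a')
  [4] 9/25 → 1 ('a')
  [5] 25/0 → 0 ('')
  [6] 0/23 → 1 ('b')
  [7] 23/6 → 0 ('')
  [8] 6/1 → 1 ('c')
  [9] 1/15 → 1 ('c')
  [10] 15/5 → 0 ('')
  [11] 5/21 → 1 ('d')
  [12] 21/7 → 0 ('')
  [13] 7/22 → 1 ('e')
  [14] 22/14 → 1 ('e')
  [15] 14/19 → 1 ('e')
  [16] 19/2 → 0 ('')
  [17] 2/10 → 1 ('f')
  [18] 10/12 → 1 ('f')
  [19] 12/17 → 3 ('fhe')
  [20] 17/26 → 0 ('')
  [21] 26/24 → 1 ('g')
  [22] 24/20 → 1 ('g')
  [23] 20/11 → 1 ('g')
  [24] 11/16 → 4 ('gfhe')
  [25] 16/13 → 0 ('')
  [26] 13/18 → 2 ('he')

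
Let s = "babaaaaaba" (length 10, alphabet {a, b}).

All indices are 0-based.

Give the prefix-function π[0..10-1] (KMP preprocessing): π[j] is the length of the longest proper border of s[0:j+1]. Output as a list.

π[0] = 0
j=1 s[j]='a': π[1]=0 (border '')
j=2 s[j]='b': π[2]=1 (border 'b')
j=3 s[j]='a': π[3]=2 (border 'ba')
j=4 s[j]='a': k: 2→0; π[4]=0 (border '')
j=5 s[j]='a': π[5]=0 (border '')
j=6 s[j]='a': π[6]=0 (border '')
j=7 s[j]='a': π[7]=0 (border '')
j=8 s[j]='b': π[8]=1 (border 'b')
j=9 s[j]='a': π[9]=2 (border 'ba')

[0, 0, 1, 2, 0, 0, 0, 0, 1, 2]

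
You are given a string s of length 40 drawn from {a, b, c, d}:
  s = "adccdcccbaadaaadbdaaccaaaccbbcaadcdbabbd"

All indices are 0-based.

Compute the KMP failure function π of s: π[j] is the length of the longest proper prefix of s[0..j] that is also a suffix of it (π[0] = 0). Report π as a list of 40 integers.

π[0] = 0
j=1 s[j]='d': π[1]=0 (border '')
j=2 s[j]='c': π[2]=0 (border '')
j=3 s[j]='c': π[3]=0 (border '')
j=4 s[j]='d': π[4]=0 (border '')
j=5 s[j]='c': π[5]=0 (border '')
j=6 s[j]='c': π[6]=0 (border '')
j=7 s[j]='c': π[7]=0 (border '')
j=8 s[j]='b': π[8]=0 (border '')
j=9 s[j]='a': π[9]=1 (border 'a')
j=10 s[j]='a': k: 1→0; π[10]=1 (border 'a')
j=11 s[j]='d': π[11]=2 (border 'ad')
j=12 s[j]='a': k: 2→0; π[12]=1 (border 'a')
j=13 s[j]='a': k: 1→0; π[13]=1 (border 'a')
j=14 s[j]='a': k: 1→0; π[14]=1 (border 'a')
j=15 s[j]='d': π[15]=2 (border 'ad')
j=16 s[j]='b': k: 2→0; π[16]=0 (border '')
j=17 s[j]='d': π[17]=0 (border '')
j=18 s[j]='a': π[18]=1 (border 'a')
j=19 s[j]='a': k: 1→0; π[19]=1 (border 'a')
j=20 s[j]='c': k: 1→0; π[20]=0 (border '')
j=21 s[j]='c': π[21]=0 (border '')
j=22 s[j]='a': π[22]=1 (border 'a')
j=23 s[j]='a': k: 1→0; π[23]=1 (border 'a')
j=24 s[j]='a': k: 1→0; π[24]=1 (border 'a')
j=25 s[j]='c': k: 1→0; π[25]=0 (border '')
j=26 s[j]='c': π[26]=0 (border '')
j=27 s[j]='b': π[27]=0 (border '')
j=28 s[j]='b': π[28]=0 (border '')
j=29 s[j]='c': π[29]=0 (border '')
j=30 s[j]='a': π[30]=1 (border 'a')
j=31 s[j]='a': k: 1→0; π[31]=1 (border 'a')
j=32 s[j]='d': π[32]=2 (border 'ad')
j=33 s[j]='c': π[33]=3 (border 'adc')
j=34 s[j]='d': k: 3→0; π[34]=0 (border '')
j=35 s[j]='b': π[35]=0 (border '')
j=36 s[j]='a': π[36]=1 (border 'a')
j=37 s[j]='b': k: 1→0; π[37]=0 (border '')
j=38 s[j]='b': π[38]=0 (border '')
j=39 s[j]='d': π[39]=0 (border '')

[0, 0, 0, 0, 0, 0, 0, 0, 0, 1, 1, 2, 1, 1, 1, 2, 0, 0, 1, 1, 0, 0, 1, 1, 1, 0, 0, 0, 0, 0, 1, 1, 2, 3, 0, 0, 1, 0, 0, 0]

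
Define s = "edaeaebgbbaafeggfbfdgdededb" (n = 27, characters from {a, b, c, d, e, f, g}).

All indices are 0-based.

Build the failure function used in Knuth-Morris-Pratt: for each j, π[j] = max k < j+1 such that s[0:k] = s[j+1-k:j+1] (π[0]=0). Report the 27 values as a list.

π[0] = 0
j=1 s[j]='d': π[1]=0 (border '')
j=2 s[j]='a': π[2]=0 (border '')
j=3 s[j]='e': π[3]=1 (border 'e')
j=4 s[j]='a': k: 1→0; π[4]=0 (border '')
j=5 s[j]='e': π[5]=1 (border 'e')
j=6 s[j]='b': k: 1→0; π[6]=0 (border '')
j=7 s[j]='g': π[7]=0 (border '')
j=8 s[j]='b': π[8]=0 (border '')
j=9 s[j]='b': π[9]=0 (border '')
j=10 s[j]='a': π[10]=0 (border '')
j=11 s[j]='a': π[11]=0 (border '')
j=12 s[j]='f': π[12]=0 (border '')
j=13 s[j]='e': π[13]=1 (border 'e')
j=14 s[j]='g': k: 1→0; π[14]=0 (border '')
j=15 s[j]='g': π[15]=0 (border '')
j=16 s[j]='f': π[16]=0 (border '')
j=17 s[j]='b': π[17]=0 (border '')
j=18 s[j]='f': π[18]=0 (border '')
j=19 s[j]='d': π[19]=0 (border '')
j=20 s[j]='g': π[20]=0 (border '')
j=21 s[j]='d': π[21]=0 (border '')
j=22 s[j]='e': π[22]=1 (border 'e')
j=23 s[j]='d': π[23]=2 (border 'ed')
j=24 s[j]='e': k: 2→0; π[24]=1 (border 'e')
j=25 s[j]='d': π[25]=2 (border 'ed')
j=26 s[j]='b': k: 2→0; π[26]=0 (border '')

[0, 0, 0, 1, 0, 1, 0, 0, 0, 0, 0, 0, 0, 1, 0, 0, 0, 0, 0, 0, 0, 0, 1, 2, 1, 2, 0]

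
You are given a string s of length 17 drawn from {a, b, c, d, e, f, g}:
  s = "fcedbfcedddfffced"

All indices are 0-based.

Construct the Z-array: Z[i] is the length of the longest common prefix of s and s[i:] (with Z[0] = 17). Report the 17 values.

[17, 0, 0, 0, 0, 4, 0, 0, 0, 0, 0, 1, 1, 4, 0, 0, 0]

Z[0]=17
i=1: i≥r, start 0; Z[1]=0
i=2: i≥r, start 0; Z[2]=0
i=3: i≥r, start 0; Z[3]=0
i=4: i≥r, start 0; Z[4]=0
i=5: i≥r, start 0; Z[5]=4 grow→box=[5,9)
i=6: min(r-i=3, Z[1]=0)=0; Z[6]=0
i=7: min(r-i=2, Z[2]=0)=0; Z[7]=0
i=8: min(r-i=1, Z[3]=0)=0; Z[8]=0
i=9: i≥r, start 0; Z[9]=0
i=10: i≥r, start 0; Z[10]=0
i=11: i≥r, start 0; Z[11]=1 grow→box=[11,12)
i=12: i≥r, start 0; Z[12]=1 grow→box=[12,13)
i=13: i≥r, start 0; Z[13]=4 grow→box=[13,17)
i=14: min(r-i=3, Z[1]=0)=0; Z[14]=0
i=15: min(r-i=2, Z[2]=0)=0; Z[15]=0
i=16: min(r-i=1, Z[3]=0)=0; Z[16]=0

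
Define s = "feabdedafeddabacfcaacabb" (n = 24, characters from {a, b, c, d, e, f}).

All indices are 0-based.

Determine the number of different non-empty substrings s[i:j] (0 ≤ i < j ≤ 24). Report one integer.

275

sorted suffixes:
  #0 SA[0]=18  'aacabb'
  #1 SA[1]=12  'abacfcaacabb'
  #2 SA[2]=21  'abb'
  #3 SA[3]=2  'abdedafeddabacfcaacabb'
  #4 SA[4]=19  'acabb'
  #5 SA[5]=14  'acfcaacabb'
  #6 SA[6]=7  'afeddabacfcaacabb'
  #7 SA[7]=23  'b'
  #8 SA[8]=13  'bacfcaacabb'
  #9 SA[9]=22  'bb'
  #10 SA[10]=3  'bdedafeddabacfcaacabb'
  #11 SA[11]=17  'caacabb'
  #12 SA[12]=20  'cabb'
  #13 SA[13]=15  'cfcaacabb'
  #14 SA[14]=11  'dabacfcaacabb'
  #15 SA[15]=6  'dafeddabacfcaacabb'
  #16 SA[16]=10  'ddabacfcaacabb'
  #17 SA[17]=4  'dedafeddabacfcaacabb'
  #18 SA[18]=1  'eabdedafeddabacfcaacabb'
  #19 SA[19]=5  'edafeddabacfcaacabb'
  #20 SA[20]=9  'eddabacfcaacabb'
  #21 SA[21]=16  'fcaacabb'
  #22 SA[22]=0  'feabdedafeddabacfcaacabb'
  #23 SA[23]=8  'feddabacfcaacabb'

SA = [18, 12, 21, 2, 19, 14, 7, 23, 13, 22, 3, 17, 20, 15, 11, 6, 10, 4, 1, 5, 9, 16, 0, 8]
i: (SA[i-1],SA[i]) lcp shared
  1: (18,12) 1 'a'
  2: (12,21) 2 'ab'
  3: (21,2) 2 'ab'
  4: (2,19) 1 'a'
  5: (19,14) 2 'ac'
  6: (14,7) 1 'a'
  7: (7,23) 0 ''
  8: (23,13) 1 'b'
  9: (13,22) 1 'b'
  10: (22,3) 1 'b'
  11: (3,17) 0 ''
  12: (17,20) 2 'ca'
  13: (20,15) 1 'c'
  14: (15,11) 0 ''
  15: (11,6) 2 'da'
  16: (6,10) 1 'd'
  17: (10,4) 1 'd'
  18: (4,1) 0 ''
  19: (1,5) 1 'e'
  20: (5,9) 2 'ed'
  21: (9,16) 0 ''
  22: (16,0) 1 'f'
  23: (0,8) 2 'fe'

n(n+1)/2 = 24·25/2 = 300
Σ LCP = 0 + 1 + 2 + 2 + 1 + 2 + 1 + 0 + 1 + 1 + 1 + 0 + 2 + 1 + 0 + 2 + 1 + 1 + 0 + 1 + 2 + 0 + 1 + 2 = 25
distinct = 300 − 25 = 275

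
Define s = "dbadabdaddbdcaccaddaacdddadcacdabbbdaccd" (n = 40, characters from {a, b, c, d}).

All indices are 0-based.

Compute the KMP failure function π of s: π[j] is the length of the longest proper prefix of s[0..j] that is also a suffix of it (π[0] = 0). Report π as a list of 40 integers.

[0, 0, 0, 1, 0, 0, 1, 0, 1, 1, 2, 1, 0, 0, 0, 0, 0, 1, 1, 0, 0, 0, 1, 1, 1, 0, 1, 0, 0, 0, 1, 0, 0, 0, 0, 1, 0, 0, 0, 1]

π[0] = 0
j=1 s[j]='b': π[1]=0 (border '')
j=2 s[j]='a': π[2]=0 (border '')
j=3 s[j]='d': π[3]=1 (border 'd')
j=4 s[j]='a': k: 1→0; π[4]=0 (border '')
j=5 s[j]='b': π[5]=0 (border '')
j=6 s[j]='d': π[6]=1 (border 'd')
j=7 s[j]='a': k: 1→0; π[7]=0 (border '')
j=8 s[j]='d': π[8]=1 (border 'd')
j=9 s[j]='d': k: 1→0; π[9]=1 (border 'd')
j=10 s[j]='b': π[10]=2 (border 'db')
j=11 s[j]='d': k: 2→0; π[11]=1 (border 'd')
j=12 s[j]='c': k: 1→0; π[12]=0 (border '')
j=13 s[j]='a': π[13]=0 (border '')
j=14 s[j]='c': π[14]=0 (border '')
j=15 s[j]='c': π[15]=0 (border '')
j=16 s[j]='a': π[16]=0 (border '')
j=17 s[j]='d': π[17]=1 (border 'd')
j=18 s[j]='d': k: 1→0; π[18]=1 (border 'd')
j=19 s[j]='a': k: 1→0; π[19]=0 (border '')
j=20 s[j]='a': π[20]=0 (border '')
j=21 s[j]='c': π[21]=0 (border '')
j=22 s[j]='d': π[22]=1 (border 'd')
j=23 s[j]='d': k: 1→0; π[23]=1 (border 'd')
j=24 s[j]='d': k: 1→0; π[24]=1 (border 'd')
j=25 s[j]='a': k: 1→0; π[25]=0 (border '')
j=26 s[j]='d': π[26]=1 (border 'd')
j=27 s[j]='c': k: 1→0; π[27]=0 (border '')
j=28 s[j]='a': π[28]=0 (border '')
j=29 s[j]='c': π[29]=0 (border '')
j=30 s[j]='d': π[30]=1 (border 'd')
j=31 s[j]='a': k: 1→0; π[31]=0 (border '')
j=32 s[j]='b': π[32]=0 (border '')
j=33 s[j]='b': π[33]=0 (border '')
j=34 s[j]='b': π[34]=0 (border '')
j=35 s[j]='d': π[35]=1 (border 'd')
j=36 s[j]='a': k: 1→0; π[36]=0 (border '')
j=37 s[j]='c': π[37]=0 (border '')
j=38 s[j]='c': π[38]=0 (border '')
j=39 s[j]='d': π[39]=1 (border 'd')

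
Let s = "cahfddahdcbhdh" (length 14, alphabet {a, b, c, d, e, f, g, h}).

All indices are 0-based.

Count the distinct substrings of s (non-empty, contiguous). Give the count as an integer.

rank→(start, suffix):
  0 → (6, 'ahdcbhdh')
  1 → (1, 'ahfddahdcbhdh')
  2 → (10, 'bhdh')
  3 → (0, 'cahfddahdcbhdh')
  4 → (9, 'cbhdh')
  5 → (5, 'dahdcbhdh')
  6 → (8, 'dcbhdh')
  7 → (4, 'ddahdcbhdh')
  8 → (12, 'dh')
  9 → (3, 'fddahdcbhdh')
  10 → (13, 'h')
  11 → (7, 'hdcbhdh')
  12 → (11, 'hdh')
  13 → (2, 'hfddahdcbhdh')

SA = [6, 1, 10, 0, 9, 5, 8, 4, 12, 3, 13, 7, 11, 2]
rank  pair      lcp
   1  s[6:],s[1:]  2  'ah'
   2  s[1:],s[10:]  0  ''
   3  s[10:],s[0:]  0  ''
   4  s[0:],s[9:]  1  'c'
   5  s[9:],s[5:]  0  ''
   6  s[5:],s[8:]  1  'd'
   7  s[8:],s[4:]  1  'd'
   8  s[4:],s[12:]  1  'd'
   9  s[12:],s[3:]  0  ''
  10  s[3:],s[13:]  0  ''
  11  s[13:],s[7:]  1  'h'
  12  s[7:],s[11:]  2  'hd'
  13  s[11:],s[2:]  1  'h'

n(n+1)/2 = 14·15/2 = 105
Σ LCP = 0 + 2 + 0 + 0 + 1 + 0 + 1 + 1 + 1 + 0 + 0 + 1 + 2 + 1 = 10
distinct = 105 − 10 = 95

95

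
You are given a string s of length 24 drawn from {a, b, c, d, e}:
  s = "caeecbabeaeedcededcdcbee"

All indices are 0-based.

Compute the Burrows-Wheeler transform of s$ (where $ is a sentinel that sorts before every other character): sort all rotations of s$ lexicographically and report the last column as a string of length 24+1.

rank  rotation                   last
    0  $caeecbabeaeedcededcdcbee  e
    1  abeaeedcededcdcbee$caeecb  b
    2  aeecbabeaeedcededcdcbee$c  c
    3  aeedcededcdcbee$caeecbabe  e
    4  babeaeedcededcdcbee$caeec  c
    5  beaeedcededcdcbee$caeecba  a
    6  bee$caeecbabeaeedcededcdc  c
    7  caeecbabeaeedcededcdcbee$  $
    8  cbabeaeedcededcdcbee$caee  e
    9  cbee$caeecbabeaeedcededcd  d
   10  cdcbee$caeecbabeaeedceded  d
   11  cededcdcbee$caeecbabeaeed  d
   12  dcbee$caeecbabeaeedcededc  c
   13  dcdcbee$caeecbabeaeedcede  e
   14  dcededcdcbee$caeecbabeaee  e
   15  dedcdcbee$caeecbabeaeedce  e
   16  e$caeecbabeaeedcededcdcbe  e
   17  eaeedcededcdcbee$caeecbab  b
   18  ecbabeaeedcededcdcbee$cae  e
   19  edcdcbee$caeecbabeaeedced  d
   20  edcededcdcbee$caeecbabeae  e
   21  ededcdcbee$caeecbabeaeedc  c
   22  ee$caeecbabeaeedcededcdcb  b
   23  eecbabeaeedcededcdcbee$ca  a
   24  eedcededcdcbee$caeecbabea  a

ebcecac$edddceeeebedecbaa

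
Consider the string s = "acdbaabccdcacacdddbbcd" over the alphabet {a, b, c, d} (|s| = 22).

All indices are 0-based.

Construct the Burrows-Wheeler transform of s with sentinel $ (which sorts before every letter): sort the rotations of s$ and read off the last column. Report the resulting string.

dbac$cddabdabbacaccdcdc

rank  rotation                 last
    0  $acdbaabccdcacacdddbbcd  d
    1  aabccdcacacdddbbcd$acdb  b
    2  abccdcacacdddbbcd$acdba  a
    3  acacdddbbcd$acdbaabccdc  c
    4  acdbaabccdcacacdddbbcd$  $
    5  acdddbbcd$acdbaabccdcac  c
    6  baabccdcacacdddbbcd$acd  d
    7  bbcd$acdbaabccdcacacddd  d
    8  bccdcacacdddbbcd$acdbaa  a
    9  bcd$acdbaabccdcacacdddb  b
   10  cacacdddbbcd$acdbaabccd  d
   11  cacdddbbcd$acdbaabccdca  a
   12  ccdcacacdddbbcd$acdbaab  b
   13  cd$acdbaabccdcacacdddbb  b
   14  cdbaabccdcacacdddbbcd$a  a
   15  cdcacacdddbbcd$acdbaabc  c
   16  cdddbbcd$acdbaabccdcaca  a
   17  d$acdbaabccdcacacdddbbc  c
   18  dbaabccdcacacdddbbcd$ac  c
   19  dbbcd$acdbaabccdcacacdd  d
   20  dcacacdddbbcd$acdbaabcc  c
   21  ddbbcd$acdbaabccdcacacd  d
   22  dddbbcd$acdbaabccdcacac  c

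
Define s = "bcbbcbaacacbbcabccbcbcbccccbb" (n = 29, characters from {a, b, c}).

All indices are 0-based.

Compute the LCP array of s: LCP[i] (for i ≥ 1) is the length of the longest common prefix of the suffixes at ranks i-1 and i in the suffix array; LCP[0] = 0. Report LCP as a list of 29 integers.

[0, 1, 1, 2, 0, 1, 1, 2, 3, 1, 2, 3, 3, 4, 2, 3, 0, 2, 1, 2, 3, 4, 2, 5, 3, 1, 3, 2, 3]

rank | idx | suffix
   0 |   6 | aacacbbcabccbcbcbccccbb
   1 |  14 | abccbcbcbccccbb
   2 |   7 | acacbbcabccbcbcbccccbb
   3 |   9 | acbbcabccbcbcbccccbb
   4 |  28 | b
   5 |   5 | baacacbbcabccbcbcbccccbb
   6 |  27 | bb
   7 |  11 | bbcabccbcbcbccccbb
   8 |   2 | bbcbaacacbbcabccbcbcbccccbb
   9 |  12 | bcabccbcbcbccccbb
  10 |   3 | bcbaacacbbcabccbcbcbccccbb
  11 |   0 | bcbbcbaacacbbcabccbcbcbccccbb
  12 |  18 | bcbcbccccbb
  13 |  20 | bcbccccbb
  14 |  15 | bccbcbcbccccbb
  15 |  22 | bccccbb
  16 |  13 | cabccbcbcbccccbb
  17 |   8 | cacbbcabccbcbcbccccbb
  18 |   4 | cbaacacbbcabccbcbcbccccbb
  19 |  26 | cbb
  20 |  10 | cbbcabccbcbcbccccbb
  21 |   1 | cbbcbaacacbbcabccbcbcbccccbb
  22 |  17 | cbcbcbccccbb
  23 |  19 | cbcbccccbb
  24 |  21 | cbccccbb
  25 |  25 | ccbb
  26 |  16 | ccbcbcbccccbb
  27 |  24 | cccbb
  28 |  23 | ccccbb

SA = [6, 14, 7, 9, 28, 5, 27, 11, 2, 12, 3, 0, 18, 20, 15, 22, 13, 8, 4, 26, 10, 1, 17, 19, 21, 25, 16, 24, 23]
i: (SA[i-1],SA[i]) lcp shared
  1: (6,14) 1 'a'
  2: (14,7) 1 'a'
  3: (7,9) 2 'ac'
  4: (9,28) 0 ''
  5: (28,5) 1 'b'
  6: (5,27) 1 'b'
  7: (27,11) 2 'bb'
  8: (11,2) 3 'bbc'
  9: (2,12) 1 'b'
  10: (12,3) 2 'bc'
  11: (3,0) 3 'bcb'
  12: (0,18) 3 'bcb'
  13: (18,20) 4 'bcbc'
  14: (20,15) 2 'bc'
  15: (15,22) 3 'bcc'
  16: (22,13) 0 ''
  17: (13,8) 2 'ca'
  18: (8,4) 1 'c'
  19: (4,26) 2 'cb'
  20: (26,10) 3 'cbb'
  21: (10,1) 4 'cbbc'
  22: (1,17) 2 'cb'
  23: (17,19) 5 'cbcbc'
  24: (19,21) 3 'cbc'
  25: (21,25) 1 'c'
  26: (25,16) 3 'ccb'
  27: (16,24) 2 'cc'
  28: (24,23) 3 'ccc'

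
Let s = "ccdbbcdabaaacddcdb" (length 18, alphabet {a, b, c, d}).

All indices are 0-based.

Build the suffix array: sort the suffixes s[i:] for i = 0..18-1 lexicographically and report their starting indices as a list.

rank→(start, suffix):
  0 → (9, 'aaacddcdb')
  1 → (10, 'aacddcdb')
  2 → (7, 'abaaacddcdb')
  3 → (11, 'acddcdb')
  4 → (17, 'b')
  5 → (8, 'baaacddcdb')
  6 → (3, 'bbcdabaaacddcdb')
  7 → (4, 'bcdabaaacddcdb')
  8 → (0, 'ccdbbcdabaaacddcdb')
  9 → (5, 'cdabaaacddcdb')
  10 → (15, 'cdb')
  11 → (1, 'cdbbcdabaaacddcdb')
  12 → (12, 'cddcdb')
  13 → (6, 'dabaaacddcdb')
  14 → (16, 'db')
  15 → (2, 'dbbcdabaaacddcdb')
  16 → (14, 'dcdb')
  17 → (13, 'ddcdb')

[9, 10, 7, 11, 17, 8, 3, 4, 0, 5, 15, 1, 12, 6, 16, 2, 14, 13]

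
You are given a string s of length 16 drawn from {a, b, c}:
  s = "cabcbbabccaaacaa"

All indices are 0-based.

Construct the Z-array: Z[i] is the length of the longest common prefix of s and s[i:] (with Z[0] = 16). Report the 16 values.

[16, 0, 0, 1, 0, 0, 0, 0, 1, 2, 0, 0, 0, 2, 0, 0]

Z[0]=16
i=1: fresh scan; Z[1]=0
i=2: fresh scan; Z[2]=0
i=3: fresh scan; Z[3]=1 extend→box=[3,4)
i=4: fresh scan; Z[4]=0
i=5: fresh scan; Z[5]=0
i=6: fresh scan; Z[6]=0
i=7: fresh scan; Z[7]=0
i=8: fresh scan; Z[8]=1 extend→box=[8,9)
i=9: fresh scan; Z[9]=2 extend→box=[9,11)
i=10: min(r-i=1, Z[1]=0)=0; Z[10]=0
i=11: fresh scan; Z[11]=0
i=12: fresh scan; Z[12]=0
i=13: fresh scan; Z[13]=2 extend→box=[13,15)
i=14: min(r-i=1, Z[1]=0)=0; Z[14]=0
i=15: fresh scan; Z[15]=0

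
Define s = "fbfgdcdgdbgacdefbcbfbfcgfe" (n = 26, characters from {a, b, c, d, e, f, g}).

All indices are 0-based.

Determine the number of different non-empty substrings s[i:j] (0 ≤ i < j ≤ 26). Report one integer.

325

rank | idx | suffix
   0 |  11 | acdefbcbfbfcgfe
   1 |  16 | bcbfbfcgfe
   2 |  18 | bfbfcgfe
   3 |  20 | bfcgfe
   4 |   1 | bfgdcdgdbgacdefbcbfbfcgfe
   5 |   9 | bgacdefbcbfbfcgfe
   6 |  17 | cbfbfcgfe
   7 |  12 | cdefbcbfbfcgfe
   8 |   5 | cdgdbgacdefbcbfbfcgfe
   9 |  22 | cgfe
  10 |   8 | dbgacdefbcbfbfcgfe
  11 |   4 | dcdgdbgacdefbcbfbfcgfe
  12 |  13 | defbcbfbfcgfe
  13 |   6 | dgdbgacdefbcbfbfcgfe
  14 |  25 | e
  15 |  14 | efbcbfbfcgfe
  16 |  15 | fbcbfbfcgfe
  17 |  19 | fbfcgfe
  18 |   0 | fbfgdcdgdbgacdefbcbfbfcgfe
  19 |  21 | fcgfe
  20 |  24 | fe
  21 |   2 | fgdcdgdbgacdefbcbfbfcgfe
  22 |  10 | gacdefbcbfbfcgfe
  23 |   7 | gdbgacdefbcbfbfcgfe
  24 |   3 | gdcdgdbgacdefbcbfbfcgfe
  25 |  23 | gfe

SA = [11, 16, 18, 20, 1, 9, 17, 12, 5, 22, 8, 4, 13, 6, 25, 14, 15, 19, 0, 21, 24, 2, 10, 7, 3, 23]
rank  pair      lcp
   1  s[11:],s[16:]  0  ''
   2  s[16:],s[18:]  1  'b'
   3  s[18:],s[20:]  2  'bf'
   4  s[20:],s[1:]  2  'bf'
   5  s[1:],s[9:]  1  'b'
   6  s[9:],s[17:]  0  ''
   7  s[17:],s[12:]  1  'c'
   8  s[12:],s[5:]  2  'cd'
   9  s[5:],s[22:]  1  'c'
  10  s[22:],s[8:]  0  ''
  11  s[8:],s[4:]  1  'd'
  12  s[4:],s[13:]  1  'd'
  13  s[13:],s[6:]  1  'd'
  14  s[6:],s[25:]  0  ''
  15  s[25:],s[14:]  1  'e'
  16  s[14:],s[15:]  0  ''
  17  s[15:],s[19:]  2  'fb'
  18  s[19:],s[0:]  3  'fbf'
  19  s[0:],s[21:]  1  'f'
  20  s[21:],s[24:]  1  'f'
  21  s[24:],s[2:]  1  'f'
  22  s[2:],s[10:]  0  ''
  23  s[10:],s[7:]  1  'g'
  24  s[7:],s[3:]  2  'gd'
  25  s[3:],s[23:]  1  'g'

n(n+1)/2 = 26·27/2 = 351
Σ LCP = 0 + 0 + 1 + 2 + 2 + 1 + 0 + 1 + 2 + 1 + 0 + 1 + 1 + 1 + 0 + 1 + 0 + 2 + 3 + 1 + 1 + 1 + 0 + 1 + 2 + 1 = 26
distinct = 351 − 26 = 325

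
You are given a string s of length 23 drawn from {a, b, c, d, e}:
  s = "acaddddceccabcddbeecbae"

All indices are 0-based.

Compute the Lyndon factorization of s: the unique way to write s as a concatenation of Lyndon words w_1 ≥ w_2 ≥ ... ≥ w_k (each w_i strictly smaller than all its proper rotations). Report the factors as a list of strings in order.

emit factor 1: 'acaddddcecc' (i=0, period=11)
emit factor 2: 'abcddbeecbae' (i=11, period=12)

["acaddddcecc", "abcddbeecbae"]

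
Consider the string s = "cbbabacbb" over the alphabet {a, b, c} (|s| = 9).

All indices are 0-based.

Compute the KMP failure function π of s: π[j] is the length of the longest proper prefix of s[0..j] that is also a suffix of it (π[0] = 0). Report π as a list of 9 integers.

[0, 0, 0, 0, 0, 0, 1, 2, 3]

π[0] = 0
j=1 s[j]='b': π[1]=0 (border '')
j=2 s[j]='b': π[2]=0 (border '')
j=3 s[j]='a': π[3]=0 (border '')
j=4 s[j]='b': π[4]=0 (border '')
j=5 s[j]='a': π[5]=0 (border '')
j=6 s[j]='c': π[6]=1 (border 'c')
j=7 s[j]='b': π[7]=2 (border 'cb')
j=8 s[j]='b': π[8]=3 (border 'cbb')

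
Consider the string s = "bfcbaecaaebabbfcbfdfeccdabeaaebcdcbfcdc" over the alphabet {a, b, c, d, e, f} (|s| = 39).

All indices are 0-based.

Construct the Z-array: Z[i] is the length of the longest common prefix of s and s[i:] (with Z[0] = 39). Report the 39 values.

[39, 0, 0, 1, 0, 0, 0, 0, 0, 0, 1, 0, 1, 4, 0, 0, 2, 0, 0, 0, 0, 0, 0, 0, 0, 1, 0, 0, 0, 0, 1, 0, 0, 0, 3, 0, 0, 0, 0]

Z[0]=39
i=1: i≥r, start 0; Z[1]=0
i=2: i≥r, start 0; Z[2]=0
i=3: i≥r, start 0; Z[3]=1 grow→box=[3,4)
i=4: i≥r, start 0; Z[4]=0
i=5: i≥r, start 0; Z[5]=0
i=6: i≥r, start 0; Z[6]=0
i=7: i≥r, start 0; Z[7]=0
i=8: i≥r, start 0; Z[8]=0
i=9: i≥r, start 0; Z[9]=0
i=10: i≥r, start 0; Z[10]=1 grow→box=[10,11)
i=11: i≥r, start 0; Z[11]=0
i=12: i≥r, start 0; Z[12]=1 grow→box=[12,13)
i=13: i≥r, start 0; Z[13]=4 grow→box=[13,17)
i=14: min(r-i=3, Z[1]=0)=0; Z[14]=0
i=15: min(r-i=2, Z[2]=0)=0; Z[15]=0
i=16: min(r-i=1, Z[3]=1)=1; Z[16]=2 grow→box=[16,18)
i=17: min(r-i=1, Z[1]=0)=0; Z[17]=0
i=18: i≥r, start 0; Z[18]=0
i=19: i≥r, start 0; Z[19]=0
i=20: i≥r, start 0; Z[20]=0
i=21: i≥r, start 0; Z[21]=0
i=22: i≥r, start 0; Z[22]=0
i=23: i≥r, start 0; Z[23]=0
i=24: i≥r, start 0; Z[24]=0
i=25: i≥r, start 0; Z[25]=1 grow→box=[25,26)
i=26: i≥r, start 0; Z[26]=0
i=27: i≥r, start 0; Z[27]=0
i=28: i≥r, start 0; Z[28]=0
i=29: i≥r, start 0; Z[29]=0
i=30: i≥r, start 0; Z[30]=1 grow→box=[30,31)
i=31: i≥r, start 0; Z[31]=0
i=32: i≥r, start 0; Z[32]=0
i=33: i≥r, start 0; Z[33]=0
i=34: i≥r, start 0; Z[34]=3 grow→box=[34,37)
i=35: min(r-i=2, Z[1]=0)=0; Z[35]=0
i=36: min(r-i=1, Z[2]=0)=0; Z[36]=0
i=37: i≥r, start 0; Z[37]=0
i=38: i≥r, start 0; Z[38]=0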